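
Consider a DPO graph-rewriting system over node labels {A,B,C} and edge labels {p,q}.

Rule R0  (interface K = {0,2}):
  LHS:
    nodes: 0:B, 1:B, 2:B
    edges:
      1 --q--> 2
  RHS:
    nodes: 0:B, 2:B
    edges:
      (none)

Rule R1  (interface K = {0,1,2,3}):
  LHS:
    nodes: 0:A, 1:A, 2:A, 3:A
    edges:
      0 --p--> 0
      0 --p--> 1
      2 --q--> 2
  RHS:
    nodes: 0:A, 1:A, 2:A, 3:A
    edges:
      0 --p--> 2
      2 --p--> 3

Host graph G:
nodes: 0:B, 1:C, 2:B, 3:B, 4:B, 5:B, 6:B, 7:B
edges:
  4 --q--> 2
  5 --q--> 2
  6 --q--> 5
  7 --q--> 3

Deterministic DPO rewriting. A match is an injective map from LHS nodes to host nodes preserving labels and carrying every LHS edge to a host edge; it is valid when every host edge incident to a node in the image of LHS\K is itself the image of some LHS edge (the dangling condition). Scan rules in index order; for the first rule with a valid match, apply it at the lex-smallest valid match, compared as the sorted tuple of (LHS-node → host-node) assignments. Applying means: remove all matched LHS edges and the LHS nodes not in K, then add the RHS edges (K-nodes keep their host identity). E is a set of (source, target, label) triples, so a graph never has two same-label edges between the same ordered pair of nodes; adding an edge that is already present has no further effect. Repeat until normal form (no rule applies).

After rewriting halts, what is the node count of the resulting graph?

Answer: 4

Derivation:
[0] host  ⇒  8 nodes, 4 edges  {4-q->2 5-q->2 6-q->5 7-q->3}
[1] R0 @ {0↦0, 1↦4, 2↦2}  ⇒  7 nodes, 3 edges  {5-q->2 6-q->5 7-q->3}
[2] R0 @ {0↦0, 1↦6, 2↦5}  ⇒  6 nodes, 2 edges  {5-q->2 7-q->3}
[3] R0 @ {0↦0, 1↦5, 2↦2}  ⇒  5 nodes, 1 edges  {7-q->3}
[4] R0 @ {0↦0, 1↦7, 2↦3}  ⇒  4 nodes, 0 edges  {∅}
halt: no rule applies after step 4
NF nodes: {0:B, 1:C, 2:B, 3:B}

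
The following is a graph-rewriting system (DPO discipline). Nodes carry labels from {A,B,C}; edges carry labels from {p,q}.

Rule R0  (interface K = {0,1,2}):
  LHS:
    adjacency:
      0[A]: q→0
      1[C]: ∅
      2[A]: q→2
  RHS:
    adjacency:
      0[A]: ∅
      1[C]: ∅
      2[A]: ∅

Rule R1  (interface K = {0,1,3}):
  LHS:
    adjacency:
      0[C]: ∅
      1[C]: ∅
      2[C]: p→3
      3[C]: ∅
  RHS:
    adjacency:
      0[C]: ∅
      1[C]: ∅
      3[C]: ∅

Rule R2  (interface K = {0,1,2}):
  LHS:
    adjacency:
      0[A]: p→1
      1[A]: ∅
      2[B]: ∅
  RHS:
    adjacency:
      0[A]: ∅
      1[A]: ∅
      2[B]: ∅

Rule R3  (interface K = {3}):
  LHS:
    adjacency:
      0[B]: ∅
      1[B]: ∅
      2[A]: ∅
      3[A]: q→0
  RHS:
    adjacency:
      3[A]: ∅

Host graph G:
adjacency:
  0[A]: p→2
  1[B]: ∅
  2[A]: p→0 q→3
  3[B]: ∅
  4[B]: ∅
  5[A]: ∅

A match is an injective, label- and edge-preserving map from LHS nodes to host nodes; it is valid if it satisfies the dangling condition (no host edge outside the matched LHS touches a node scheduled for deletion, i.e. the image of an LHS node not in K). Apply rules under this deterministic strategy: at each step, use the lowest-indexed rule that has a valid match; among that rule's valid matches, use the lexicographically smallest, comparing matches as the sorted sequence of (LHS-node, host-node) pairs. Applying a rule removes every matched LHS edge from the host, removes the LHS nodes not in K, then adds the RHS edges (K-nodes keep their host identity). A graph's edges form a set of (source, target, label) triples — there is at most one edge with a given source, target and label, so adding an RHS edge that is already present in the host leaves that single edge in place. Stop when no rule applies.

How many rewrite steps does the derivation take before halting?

Answer: 3

Derivation:
initial: |V|=6 |E|=3  E = 0-p->2 2-p->0 2-q->3
step 1: apply R2 at {0↦0, 1↦2, 2↦1}  → |V|=6 |E|=2  E = 2-p->0 2-q->3
step 2: apply R2 at {0↦2, 1↦0, 2↦1}  → |V|=6 |E|=1  E = 2-q->3
step 3: apply R3 at {0↦3, 1↦1, 2↦0, 3↦2}  → |V|=3 |E|=0  E = ∅
halt: no rule applies after step 3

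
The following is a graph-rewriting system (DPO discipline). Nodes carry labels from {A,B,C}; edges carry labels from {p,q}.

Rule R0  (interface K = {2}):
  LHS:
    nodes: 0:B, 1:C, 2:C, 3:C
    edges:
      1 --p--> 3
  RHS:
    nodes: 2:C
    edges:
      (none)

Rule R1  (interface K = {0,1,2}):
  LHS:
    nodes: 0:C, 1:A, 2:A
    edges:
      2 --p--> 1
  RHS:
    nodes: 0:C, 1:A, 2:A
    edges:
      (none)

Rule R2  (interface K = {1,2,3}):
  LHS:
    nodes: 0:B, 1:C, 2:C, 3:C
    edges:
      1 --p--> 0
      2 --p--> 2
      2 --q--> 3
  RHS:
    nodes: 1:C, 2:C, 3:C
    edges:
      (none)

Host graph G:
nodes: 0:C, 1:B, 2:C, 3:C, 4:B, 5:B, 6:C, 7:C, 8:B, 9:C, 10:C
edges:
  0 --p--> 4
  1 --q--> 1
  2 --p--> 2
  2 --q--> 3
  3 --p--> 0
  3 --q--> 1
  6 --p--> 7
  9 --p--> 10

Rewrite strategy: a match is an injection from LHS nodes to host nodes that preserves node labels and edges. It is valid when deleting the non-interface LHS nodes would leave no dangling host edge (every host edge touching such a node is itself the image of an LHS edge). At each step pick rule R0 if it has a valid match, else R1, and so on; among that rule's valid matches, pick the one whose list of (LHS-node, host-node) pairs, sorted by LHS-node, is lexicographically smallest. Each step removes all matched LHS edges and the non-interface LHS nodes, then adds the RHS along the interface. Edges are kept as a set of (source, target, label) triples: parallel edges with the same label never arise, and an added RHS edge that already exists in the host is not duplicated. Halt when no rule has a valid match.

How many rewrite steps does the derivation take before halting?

Answer: 3

Derivation:
[0] host  ⇒  11 nodes, 8 edges  {0-p->4 1-q->1 2-p->2 2-q->3 3-p->0 3-q->1 6-p->7 9-p->10}
[1] R0 @ {0↦5, 1↦6, 2↦0, 3↦7}  ⇒  8 nodes, 7 edges  {0-p->4 1-q->1 2-p->2 2-q->3 3-p->0 3-q->1 9-p->10}
[2] R0 @ {0↦8, 1↦9, 2↦0, 3↦10}  ⇒  5 nodes, 6 edges  {0-p->4 1-q->1 2-p->2 2-q->3 3-p->0 3-q->1}
[3] R2 @ {0↦4, 1↦0, 2↦2, 3↦3}  ⇒  4 nodes, 3 edges  {1-q->1 3-p->0 3-q->1}
halt: no rule applies after step 3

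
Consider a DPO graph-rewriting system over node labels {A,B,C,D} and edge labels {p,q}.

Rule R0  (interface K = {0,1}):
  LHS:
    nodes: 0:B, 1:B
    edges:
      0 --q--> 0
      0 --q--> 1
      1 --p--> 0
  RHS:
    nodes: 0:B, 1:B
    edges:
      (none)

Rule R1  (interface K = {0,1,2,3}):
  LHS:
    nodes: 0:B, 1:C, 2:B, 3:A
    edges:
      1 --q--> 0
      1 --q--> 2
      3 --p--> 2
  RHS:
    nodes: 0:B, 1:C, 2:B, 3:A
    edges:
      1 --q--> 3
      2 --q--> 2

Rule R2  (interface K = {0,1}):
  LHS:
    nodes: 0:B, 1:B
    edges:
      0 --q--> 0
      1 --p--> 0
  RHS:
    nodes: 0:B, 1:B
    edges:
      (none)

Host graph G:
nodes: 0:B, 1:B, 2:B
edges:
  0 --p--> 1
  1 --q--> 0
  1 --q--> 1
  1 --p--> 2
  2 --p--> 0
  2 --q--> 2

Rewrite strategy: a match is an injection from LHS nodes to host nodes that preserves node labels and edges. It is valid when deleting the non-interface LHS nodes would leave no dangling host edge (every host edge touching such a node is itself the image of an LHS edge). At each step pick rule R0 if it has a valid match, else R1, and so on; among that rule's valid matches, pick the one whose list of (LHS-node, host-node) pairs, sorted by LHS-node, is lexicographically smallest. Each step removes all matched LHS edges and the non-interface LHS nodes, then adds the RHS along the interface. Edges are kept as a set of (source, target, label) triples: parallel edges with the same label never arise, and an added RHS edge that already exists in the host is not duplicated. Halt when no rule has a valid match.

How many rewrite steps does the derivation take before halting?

Answer: 2

Derivation:
[0] host  ⇒  3 nodes, 6 edges  {0-p->1 1-q->0 1-q->1 1-p->2 2-p->0 2-q->2}
[1] R0 @ {0↦1, 1↦0}  ⇒  3 nodes, 3 edges  {1-p->2 2-p->0 2-q->2}
[2] R2 @ {0↦2, 1↦1}  ⇒  3 nodes, 1 edges  {2-p->0}
normal form: no rule applies after step 2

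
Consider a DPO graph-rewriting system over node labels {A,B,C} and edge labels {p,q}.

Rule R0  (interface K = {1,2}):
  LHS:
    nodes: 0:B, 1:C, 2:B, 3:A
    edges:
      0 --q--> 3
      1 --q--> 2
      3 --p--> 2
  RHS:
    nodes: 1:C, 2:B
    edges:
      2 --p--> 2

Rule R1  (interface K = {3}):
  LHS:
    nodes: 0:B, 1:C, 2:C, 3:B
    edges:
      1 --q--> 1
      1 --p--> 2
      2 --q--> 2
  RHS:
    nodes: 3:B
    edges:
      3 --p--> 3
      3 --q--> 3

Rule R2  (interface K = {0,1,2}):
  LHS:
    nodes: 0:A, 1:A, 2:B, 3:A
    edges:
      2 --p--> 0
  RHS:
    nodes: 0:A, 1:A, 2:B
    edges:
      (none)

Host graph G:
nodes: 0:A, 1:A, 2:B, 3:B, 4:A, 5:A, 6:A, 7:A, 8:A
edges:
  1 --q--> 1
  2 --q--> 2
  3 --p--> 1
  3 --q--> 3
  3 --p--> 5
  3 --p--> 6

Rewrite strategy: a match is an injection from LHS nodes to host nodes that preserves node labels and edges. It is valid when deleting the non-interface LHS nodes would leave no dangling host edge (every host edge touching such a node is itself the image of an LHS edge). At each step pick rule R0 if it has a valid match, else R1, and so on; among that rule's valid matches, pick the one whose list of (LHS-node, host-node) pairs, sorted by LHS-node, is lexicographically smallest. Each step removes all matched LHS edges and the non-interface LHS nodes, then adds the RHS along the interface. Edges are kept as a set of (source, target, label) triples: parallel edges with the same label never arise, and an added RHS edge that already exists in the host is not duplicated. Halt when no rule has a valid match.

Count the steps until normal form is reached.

[0] host  ⇒  9 nodes, 6 edges  {1-q->1 2-q->2 3-p->1 3-q->3 3-p->5 3-p->6}
[1] R2 @ {0↦1, 1↦0, 2↦3, 3↦4}  ⇒  8 nodes, 5 edges  {1-q->1 2-q->2 3-q->3 3-p->5 3-p->6}
[2] R2 @ {0↦5, 1↦0, 2↦3, 3↦7}  ⇒  7 nodes, 4 edges  {1-q->1 2-q->2 3-q->3 3-p->6}
[3] R2 @ {0↦6, 1↦0, 2↦3, 3↦5}  ⇒  6 nodes, 3 edges  {1-q->1 2-q->2 3-q->3}
final graph: no rule applies after step 3

Answer: 3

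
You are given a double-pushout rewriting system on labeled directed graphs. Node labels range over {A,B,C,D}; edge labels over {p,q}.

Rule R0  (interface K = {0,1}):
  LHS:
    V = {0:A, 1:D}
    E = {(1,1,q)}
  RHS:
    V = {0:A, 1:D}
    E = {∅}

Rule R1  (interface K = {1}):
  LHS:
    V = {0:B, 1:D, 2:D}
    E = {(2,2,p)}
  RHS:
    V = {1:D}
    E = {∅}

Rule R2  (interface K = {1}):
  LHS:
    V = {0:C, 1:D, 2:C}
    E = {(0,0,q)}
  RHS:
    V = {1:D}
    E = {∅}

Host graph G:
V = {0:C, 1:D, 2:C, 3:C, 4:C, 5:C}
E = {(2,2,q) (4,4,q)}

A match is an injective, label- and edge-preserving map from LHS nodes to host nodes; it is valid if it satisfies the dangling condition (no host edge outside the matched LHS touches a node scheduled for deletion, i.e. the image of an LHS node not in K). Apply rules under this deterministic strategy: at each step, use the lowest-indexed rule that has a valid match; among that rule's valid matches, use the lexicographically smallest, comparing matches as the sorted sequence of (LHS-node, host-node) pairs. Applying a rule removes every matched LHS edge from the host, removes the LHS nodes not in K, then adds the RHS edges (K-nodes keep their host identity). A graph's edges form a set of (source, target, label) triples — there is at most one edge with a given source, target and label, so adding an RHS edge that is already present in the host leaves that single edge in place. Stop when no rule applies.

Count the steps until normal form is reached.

[0] host  ⇒  6 nodes, 2 edges  {2-q->2 4-q->4}
[1] R2 @ {0↦2, 1↦1, 2↦0}  ⇒  4 nodes, 1 edges  {4-q->4}
[2] R2 @ {0↦4, 1↦1, 2↦3}  ⇒  2 nodes, 0 edges  {∅}
final graph: no rule applies after step 2

Answer: 2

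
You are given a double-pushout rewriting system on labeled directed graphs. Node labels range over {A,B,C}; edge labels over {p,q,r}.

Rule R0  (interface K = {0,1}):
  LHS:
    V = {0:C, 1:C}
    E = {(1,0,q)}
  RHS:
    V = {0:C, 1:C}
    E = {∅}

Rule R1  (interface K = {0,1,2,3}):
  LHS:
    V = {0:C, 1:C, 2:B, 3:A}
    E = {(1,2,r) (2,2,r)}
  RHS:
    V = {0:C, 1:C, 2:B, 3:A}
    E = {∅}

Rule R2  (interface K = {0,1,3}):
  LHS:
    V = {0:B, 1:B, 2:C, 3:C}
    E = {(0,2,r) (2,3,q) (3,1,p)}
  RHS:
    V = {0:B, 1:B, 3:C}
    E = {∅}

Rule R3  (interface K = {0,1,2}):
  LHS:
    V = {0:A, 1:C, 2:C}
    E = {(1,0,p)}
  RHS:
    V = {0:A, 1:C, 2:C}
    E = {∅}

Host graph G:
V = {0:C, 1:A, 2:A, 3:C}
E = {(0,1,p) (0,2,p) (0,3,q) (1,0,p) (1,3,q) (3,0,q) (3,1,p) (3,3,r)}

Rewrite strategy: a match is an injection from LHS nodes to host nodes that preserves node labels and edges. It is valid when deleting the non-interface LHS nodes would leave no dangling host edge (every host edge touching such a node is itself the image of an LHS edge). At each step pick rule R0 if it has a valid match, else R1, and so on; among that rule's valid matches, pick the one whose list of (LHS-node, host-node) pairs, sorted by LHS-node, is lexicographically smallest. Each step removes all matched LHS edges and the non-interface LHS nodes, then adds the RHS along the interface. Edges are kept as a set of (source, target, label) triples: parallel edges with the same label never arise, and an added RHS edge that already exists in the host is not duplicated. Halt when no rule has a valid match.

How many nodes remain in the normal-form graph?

[0] host  ⇒  4 nodes, 8 edges  {0-p->1 0-p->2 0-q->3 1-p->0 1-q->3 3-q->0 3-p->1 3-r->3}
[1] R0 @ {0↦0, 1↦3}  ⇒  4 nodes, 7 edges  {0-p->1 0-p->2 0-q->3 1-p->0 1-q->3 3-p->1 3-r->3}
[2] R0 @ {0↦3, 1↦0}  ⇒  4 nodes, 6 edges  {0-p->1 0-p->2 1-p->0 1-q->3 3-p->1 3-r->3}
[3] R3 @ {0↦1, 1↦0, 2↦3}  ⇒  4 nodes, 5 edges  {0-p->2 1-p->0 1-q->3 3-p->1 3-r->3}
[4] R3 @ {0↦1, 1↦3, 2↦0}  ⇒  4 nodes, 4 edges  {0-p->2 1-p->0 1-q->3 3-r->3}
[5] R3 @ {0↦2, 1↦0, 2↦3}  ⇒  4 nodes, 3 edges  {1-p->0 1-q->3 3-r->3}
final graph: no rule applies after step 5
NF nodes: {0:C, 1:A, 2:A, 3:C}

Answer: 4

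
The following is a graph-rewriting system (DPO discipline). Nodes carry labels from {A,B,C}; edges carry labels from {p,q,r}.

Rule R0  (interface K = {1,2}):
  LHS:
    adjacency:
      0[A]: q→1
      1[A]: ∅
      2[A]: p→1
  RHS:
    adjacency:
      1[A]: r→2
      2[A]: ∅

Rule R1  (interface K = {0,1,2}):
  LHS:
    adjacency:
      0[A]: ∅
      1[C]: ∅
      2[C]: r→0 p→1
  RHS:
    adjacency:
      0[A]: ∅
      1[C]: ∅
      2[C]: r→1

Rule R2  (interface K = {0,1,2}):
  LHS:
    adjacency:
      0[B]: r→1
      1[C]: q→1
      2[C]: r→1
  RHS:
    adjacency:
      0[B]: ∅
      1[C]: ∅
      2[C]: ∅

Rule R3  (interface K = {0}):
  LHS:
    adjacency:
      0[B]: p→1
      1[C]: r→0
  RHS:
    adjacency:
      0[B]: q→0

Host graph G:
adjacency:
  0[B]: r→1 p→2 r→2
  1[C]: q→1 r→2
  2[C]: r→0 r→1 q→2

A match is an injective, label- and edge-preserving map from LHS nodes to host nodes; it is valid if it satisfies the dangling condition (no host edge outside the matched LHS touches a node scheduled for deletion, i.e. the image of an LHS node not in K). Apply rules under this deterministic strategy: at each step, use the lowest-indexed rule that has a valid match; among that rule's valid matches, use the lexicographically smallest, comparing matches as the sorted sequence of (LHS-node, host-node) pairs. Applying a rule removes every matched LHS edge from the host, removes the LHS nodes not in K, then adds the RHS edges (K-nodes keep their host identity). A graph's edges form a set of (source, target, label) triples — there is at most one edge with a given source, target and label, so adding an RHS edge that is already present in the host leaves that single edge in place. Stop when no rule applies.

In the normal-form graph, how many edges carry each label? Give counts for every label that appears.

Answer: q:1

Rewrite trace:
initial: |V|=3 |E|=8  E = 0-r->1 0-p->2 0-r->2 1-q->1 1-r->2 2-r->0 2-r->1 2-q->2
step 1: apply R2 at {0↦0, 1↦1, 2↦2}  → |V|=3 |E|=5  E = 0-p->2 0-r->2 1-r->2 2-r->0 2-q->2
step 2: apply R2 at {0↦0, 1↦2, 2↦1}  → |V|=3 |E|=2  E = 0-p->2 2-r->0
step 3: apply R3 at {0↦0, 1↦2}  → |V|=2 |E|=1  E = 0-q->0
final graph: no rule applies after step 3
NF edges: [(0, 0, 'q')]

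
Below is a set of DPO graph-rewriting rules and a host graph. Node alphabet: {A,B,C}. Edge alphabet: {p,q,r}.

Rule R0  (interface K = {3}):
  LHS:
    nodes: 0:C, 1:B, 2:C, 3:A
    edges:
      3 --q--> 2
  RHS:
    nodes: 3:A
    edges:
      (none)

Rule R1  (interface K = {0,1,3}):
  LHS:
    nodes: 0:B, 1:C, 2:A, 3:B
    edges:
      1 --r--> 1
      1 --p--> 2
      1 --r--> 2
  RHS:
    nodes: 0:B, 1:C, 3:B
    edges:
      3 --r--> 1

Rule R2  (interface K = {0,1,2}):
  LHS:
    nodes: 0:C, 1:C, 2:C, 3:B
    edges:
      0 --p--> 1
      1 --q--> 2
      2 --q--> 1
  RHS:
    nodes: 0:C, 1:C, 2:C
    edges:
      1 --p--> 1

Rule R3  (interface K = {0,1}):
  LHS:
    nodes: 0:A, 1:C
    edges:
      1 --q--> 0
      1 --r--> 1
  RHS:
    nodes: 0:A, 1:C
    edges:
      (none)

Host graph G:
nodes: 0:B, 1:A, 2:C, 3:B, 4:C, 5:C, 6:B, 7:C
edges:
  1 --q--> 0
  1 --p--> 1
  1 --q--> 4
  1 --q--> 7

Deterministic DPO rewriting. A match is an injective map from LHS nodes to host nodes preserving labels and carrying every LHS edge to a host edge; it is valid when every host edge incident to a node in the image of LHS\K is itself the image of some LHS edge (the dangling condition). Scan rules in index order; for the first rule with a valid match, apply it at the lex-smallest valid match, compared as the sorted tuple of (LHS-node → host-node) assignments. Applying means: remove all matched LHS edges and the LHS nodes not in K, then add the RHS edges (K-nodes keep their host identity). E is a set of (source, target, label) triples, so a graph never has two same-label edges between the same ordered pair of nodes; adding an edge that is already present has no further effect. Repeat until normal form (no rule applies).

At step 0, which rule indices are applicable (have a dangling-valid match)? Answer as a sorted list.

Answer: [R0]

Rewrite trace:
R0: 8 valid matches — {0↦2, 1↦3, 2↦4, 3↦1}, {0↦2, 1↦3, 2↦7, 3↦1}, {0↦2, 1↦6, 2↦4, 3↦1} (+5 more)
R1: no valid match — LHS pattern not found
R2: no valid match — LHS pattern not found
R3: no valid match — LHS pattern not found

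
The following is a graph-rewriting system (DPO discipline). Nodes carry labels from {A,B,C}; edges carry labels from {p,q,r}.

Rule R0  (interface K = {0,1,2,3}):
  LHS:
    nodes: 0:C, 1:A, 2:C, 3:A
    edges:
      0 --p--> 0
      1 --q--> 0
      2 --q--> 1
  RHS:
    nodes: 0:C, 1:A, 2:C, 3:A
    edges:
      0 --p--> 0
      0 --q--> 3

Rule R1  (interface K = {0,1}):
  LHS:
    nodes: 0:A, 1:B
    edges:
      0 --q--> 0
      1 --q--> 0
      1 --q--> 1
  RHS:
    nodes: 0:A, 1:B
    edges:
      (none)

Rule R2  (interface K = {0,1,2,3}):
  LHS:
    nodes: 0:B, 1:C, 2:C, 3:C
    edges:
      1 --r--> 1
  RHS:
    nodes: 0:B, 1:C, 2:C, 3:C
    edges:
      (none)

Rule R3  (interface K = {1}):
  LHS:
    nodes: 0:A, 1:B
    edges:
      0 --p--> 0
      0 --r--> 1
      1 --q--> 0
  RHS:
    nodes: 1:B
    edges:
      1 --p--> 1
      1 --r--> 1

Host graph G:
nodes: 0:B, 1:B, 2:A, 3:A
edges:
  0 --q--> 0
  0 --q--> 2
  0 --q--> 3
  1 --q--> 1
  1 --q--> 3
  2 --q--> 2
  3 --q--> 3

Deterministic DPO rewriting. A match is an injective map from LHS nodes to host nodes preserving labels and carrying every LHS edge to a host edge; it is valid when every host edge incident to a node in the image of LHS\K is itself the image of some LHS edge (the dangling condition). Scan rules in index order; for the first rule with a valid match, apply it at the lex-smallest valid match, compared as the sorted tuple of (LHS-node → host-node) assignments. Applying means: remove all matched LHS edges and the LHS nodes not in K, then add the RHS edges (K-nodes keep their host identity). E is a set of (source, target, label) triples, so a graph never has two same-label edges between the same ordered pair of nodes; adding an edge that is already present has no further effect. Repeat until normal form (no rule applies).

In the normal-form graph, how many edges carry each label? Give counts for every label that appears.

Answer: q:1

Rewrite trace:
initial: |V|=4 |E|=7  E = 0-q->0 0-q->2 0-q->3 1-q->1 1-q->3 2-q->2 3-q->3
step 1: apply R1 at {0↦2, 1↦0}  → |V|=4 |E|=4  E = 0-q->3 1-q->1 1-q->3 3-q->3
step 2: apply R1 at {0↦3, 1↦1}  → |V|=4 |E|=1  E = 0-q->3
halt: no rule applies after step 2
NF edges: [(0, 3, 'q')]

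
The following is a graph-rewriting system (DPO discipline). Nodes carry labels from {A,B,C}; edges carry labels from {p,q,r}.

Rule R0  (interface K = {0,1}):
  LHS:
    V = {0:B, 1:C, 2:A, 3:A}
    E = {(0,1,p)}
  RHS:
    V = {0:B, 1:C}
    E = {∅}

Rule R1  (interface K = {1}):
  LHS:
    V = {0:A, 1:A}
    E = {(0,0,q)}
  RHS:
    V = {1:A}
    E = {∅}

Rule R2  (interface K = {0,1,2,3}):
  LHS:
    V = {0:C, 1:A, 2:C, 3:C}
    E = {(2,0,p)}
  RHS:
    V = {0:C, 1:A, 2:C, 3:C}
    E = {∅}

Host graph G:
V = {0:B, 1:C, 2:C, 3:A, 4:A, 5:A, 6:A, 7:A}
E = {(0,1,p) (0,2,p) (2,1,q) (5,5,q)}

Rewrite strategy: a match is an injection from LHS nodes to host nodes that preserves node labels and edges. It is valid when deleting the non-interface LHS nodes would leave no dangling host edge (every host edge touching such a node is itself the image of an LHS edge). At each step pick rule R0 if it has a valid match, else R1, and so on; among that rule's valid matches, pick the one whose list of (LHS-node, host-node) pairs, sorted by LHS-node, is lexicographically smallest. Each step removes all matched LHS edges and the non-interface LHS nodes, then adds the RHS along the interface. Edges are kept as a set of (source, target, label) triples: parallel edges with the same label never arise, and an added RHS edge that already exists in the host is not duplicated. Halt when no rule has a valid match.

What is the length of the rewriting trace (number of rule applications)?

Answer: 2

Derivation:
start.  V:8 E:4  edges: 0-p->1 0-p->2 2-q->1 5-q->5
1. fire R0 via {0↦0, 1↦1, 2↦3, 3↦4}  →  V:6 E:3  edges: 0-p->2 2-q->1 5-q->5
2. fire R0 via {0↦0, 1↦2, 2↦6, 3↦7}  →  V:4 E:2  edges: 2-q->1 5-q->5
normal form: no rule applies after step 2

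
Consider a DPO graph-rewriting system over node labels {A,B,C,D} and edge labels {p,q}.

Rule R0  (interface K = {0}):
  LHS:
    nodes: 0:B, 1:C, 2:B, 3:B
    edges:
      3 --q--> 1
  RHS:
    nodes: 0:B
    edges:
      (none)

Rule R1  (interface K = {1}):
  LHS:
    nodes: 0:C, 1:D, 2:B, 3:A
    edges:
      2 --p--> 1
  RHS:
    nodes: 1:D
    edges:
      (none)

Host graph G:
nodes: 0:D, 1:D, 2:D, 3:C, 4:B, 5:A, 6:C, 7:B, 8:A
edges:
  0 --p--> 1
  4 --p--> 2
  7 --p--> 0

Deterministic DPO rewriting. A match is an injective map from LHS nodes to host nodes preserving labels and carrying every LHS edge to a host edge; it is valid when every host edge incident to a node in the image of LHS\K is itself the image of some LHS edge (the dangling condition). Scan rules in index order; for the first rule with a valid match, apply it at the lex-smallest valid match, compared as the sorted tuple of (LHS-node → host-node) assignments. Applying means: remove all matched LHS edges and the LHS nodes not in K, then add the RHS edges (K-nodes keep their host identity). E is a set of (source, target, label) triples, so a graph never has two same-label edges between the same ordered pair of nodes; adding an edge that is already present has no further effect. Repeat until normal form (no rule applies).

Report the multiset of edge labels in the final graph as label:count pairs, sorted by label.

initial: |V|=9 |E|=3  E = 0-p->1 4-p->2 7-p->0
step 1: apply R1 at {0↦3, 1↦0, 2↦7, 3↦5}  → |V|=6 |E|=2  E = 0-p->1 4-p->2
step 2: apply R1 at {0↦6, 1↦2, 2↦4, 3↦8}  → |V|=3 |E|=1  E = 0-p->1
final graph: no rule applies after step 2
NF edges: [(0, 1, 'p')]

Answer: p:1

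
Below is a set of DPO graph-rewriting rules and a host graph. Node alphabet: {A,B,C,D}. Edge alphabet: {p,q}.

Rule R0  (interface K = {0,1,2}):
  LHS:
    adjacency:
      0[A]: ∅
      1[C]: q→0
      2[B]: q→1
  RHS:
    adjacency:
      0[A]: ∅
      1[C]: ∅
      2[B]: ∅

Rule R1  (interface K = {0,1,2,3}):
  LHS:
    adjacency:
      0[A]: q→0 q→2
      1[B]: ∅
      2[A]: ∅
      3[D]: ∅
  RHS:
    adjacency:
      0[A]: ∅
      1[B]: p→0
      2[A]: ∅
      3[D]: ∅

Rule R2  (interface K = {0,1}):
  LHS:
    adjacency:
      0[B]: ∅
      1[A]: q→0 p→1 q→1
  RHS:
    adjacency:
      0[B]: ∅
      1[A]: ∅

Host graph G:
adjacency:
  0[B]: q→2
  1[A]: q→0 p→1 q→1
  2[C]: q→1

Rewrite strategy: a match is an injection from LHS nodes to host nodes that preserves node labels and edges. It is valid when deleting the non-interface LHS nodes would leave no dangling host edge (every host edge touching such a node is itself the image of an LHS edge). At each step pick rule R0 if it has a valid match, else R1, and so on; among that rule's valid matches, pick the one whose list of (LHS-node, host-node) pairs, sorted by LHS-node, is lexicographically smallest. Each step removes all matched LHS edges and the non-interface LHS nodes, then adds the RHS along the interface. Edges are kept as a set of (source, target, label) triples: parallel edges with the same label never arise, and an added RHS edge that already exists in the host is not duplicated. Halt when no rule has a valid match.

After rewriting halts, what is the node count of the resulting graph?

Answer: 3

Steps:
[0] host  ⇒  3 nodes, 5 edges  {0-q->2 1-q->0 1-p->1 1-q->1 2-q->1}
[1] R0 @ {0↦1, 1↦2, 2↦0}  ⇒  3 nodes, 3 edges  {1-q->0 1-p->1 1-q->1}
[2] R2 @ {0↦0, 1↦1}  ⇒  3 nodes, 0 edges  {∅}
normal form: no rule applies after step 2
NF nodes: {0:B, 1:A, 2:C}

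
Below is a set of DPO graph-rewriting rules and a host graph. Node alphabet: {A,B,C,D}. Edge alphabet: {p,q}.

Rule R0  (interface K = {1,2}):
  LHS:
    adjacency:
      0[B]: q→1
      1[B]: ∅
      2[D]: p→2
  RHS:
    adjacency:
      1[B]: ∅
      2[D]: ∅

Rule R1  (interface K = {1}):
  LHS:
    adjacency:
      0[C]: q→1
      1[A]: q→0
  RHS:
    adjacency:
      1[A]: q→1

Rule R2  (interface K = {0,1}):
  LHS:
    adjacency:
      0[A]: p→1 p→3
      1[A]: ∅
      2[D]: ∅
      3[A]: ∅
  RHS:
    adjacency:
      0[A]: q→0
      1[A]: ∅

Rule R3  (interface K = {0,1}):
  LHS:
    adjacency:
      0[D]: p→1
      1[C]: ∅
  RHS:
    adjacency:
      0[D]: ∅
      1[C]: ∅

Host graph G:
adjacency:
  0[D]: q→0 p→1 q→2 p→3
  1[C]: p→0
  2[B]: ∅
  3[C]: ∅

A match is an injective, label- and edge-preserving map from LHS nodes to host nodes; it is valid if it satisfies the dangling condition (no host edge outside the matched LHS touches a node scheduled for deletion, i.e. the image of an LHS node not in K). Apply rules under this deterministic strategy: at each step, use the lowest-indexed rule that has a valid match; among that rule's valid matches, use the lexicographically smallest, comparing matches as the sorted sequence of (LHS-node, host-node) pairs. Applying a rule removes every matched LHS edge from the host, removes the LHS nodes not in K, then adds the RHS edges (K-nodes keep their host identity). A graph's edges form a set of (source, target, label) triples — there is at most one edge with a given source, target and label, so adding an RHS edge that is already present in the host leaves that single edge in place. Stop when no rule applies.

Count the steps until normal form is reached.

Answer: 2

Rewrite trace:
[0] host  ⇒  4 nodes, 5 edges  {0-q->0 0-p->1 0-q->2 0-p->3 1-p->0}
[1] R3 @ {0↦0, 1↦1}  ⇒  4 nodes, 4 edges  {0-q->0 0-q->2 0-p->3 1-p->0}
[2] R3 @ {0↦0, 1↦3}  ⇒  4 nodes, 3 edges  {0-q->0 0-q->2 1-p->0}
final graph: no rule applies after step 2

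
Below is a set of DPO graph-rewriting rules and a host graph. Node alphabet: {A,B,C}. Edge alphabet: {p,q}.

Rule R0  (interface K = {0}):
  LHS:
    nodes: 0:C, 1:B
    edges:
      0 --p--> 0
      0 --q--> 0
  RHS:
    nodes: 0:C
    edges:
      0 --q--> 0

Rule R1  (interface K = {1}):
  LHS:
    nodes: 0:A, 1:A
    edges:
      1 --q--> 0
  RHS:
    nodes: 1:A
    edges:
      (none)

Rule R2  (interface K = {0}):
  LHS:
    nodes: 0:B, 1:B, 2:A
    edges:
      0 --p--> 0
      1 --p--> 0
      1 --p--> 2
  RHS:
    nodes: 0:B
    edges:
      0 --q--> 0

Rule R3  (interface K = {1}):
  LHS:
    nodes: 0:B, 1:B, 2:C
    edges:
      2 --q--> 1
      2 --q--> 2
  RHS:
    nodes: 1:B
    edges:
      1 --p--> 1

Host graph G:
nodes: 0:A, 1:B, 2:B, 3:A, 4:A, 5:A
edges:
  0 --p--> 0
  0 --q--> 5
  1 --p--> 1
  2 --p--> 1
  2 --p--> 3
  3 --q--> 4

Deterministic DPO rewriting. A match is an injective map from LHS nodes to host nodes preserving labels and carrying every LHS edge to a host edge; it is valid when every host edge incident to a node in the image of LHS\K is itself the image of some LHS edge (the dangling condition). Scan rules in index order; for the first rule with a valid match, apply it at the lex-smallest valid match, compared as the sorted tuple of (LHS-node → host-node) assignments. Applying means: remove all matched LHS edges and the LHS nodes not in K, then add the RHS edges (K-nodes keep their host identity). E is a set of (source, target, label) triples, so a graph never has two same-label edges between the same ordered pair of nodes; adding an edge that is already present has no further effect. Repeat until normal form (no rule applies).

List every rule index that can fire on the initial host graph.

R0: no valid match — LHS pattern not found
R1: 2 valid matches — {0↦4, 1↦3}, {0↦5, 1↦0}
R2: no valid match — 1 raw match, all fail dangling condition
R3: no valid match — LHS pattern not found

Answer: [R1]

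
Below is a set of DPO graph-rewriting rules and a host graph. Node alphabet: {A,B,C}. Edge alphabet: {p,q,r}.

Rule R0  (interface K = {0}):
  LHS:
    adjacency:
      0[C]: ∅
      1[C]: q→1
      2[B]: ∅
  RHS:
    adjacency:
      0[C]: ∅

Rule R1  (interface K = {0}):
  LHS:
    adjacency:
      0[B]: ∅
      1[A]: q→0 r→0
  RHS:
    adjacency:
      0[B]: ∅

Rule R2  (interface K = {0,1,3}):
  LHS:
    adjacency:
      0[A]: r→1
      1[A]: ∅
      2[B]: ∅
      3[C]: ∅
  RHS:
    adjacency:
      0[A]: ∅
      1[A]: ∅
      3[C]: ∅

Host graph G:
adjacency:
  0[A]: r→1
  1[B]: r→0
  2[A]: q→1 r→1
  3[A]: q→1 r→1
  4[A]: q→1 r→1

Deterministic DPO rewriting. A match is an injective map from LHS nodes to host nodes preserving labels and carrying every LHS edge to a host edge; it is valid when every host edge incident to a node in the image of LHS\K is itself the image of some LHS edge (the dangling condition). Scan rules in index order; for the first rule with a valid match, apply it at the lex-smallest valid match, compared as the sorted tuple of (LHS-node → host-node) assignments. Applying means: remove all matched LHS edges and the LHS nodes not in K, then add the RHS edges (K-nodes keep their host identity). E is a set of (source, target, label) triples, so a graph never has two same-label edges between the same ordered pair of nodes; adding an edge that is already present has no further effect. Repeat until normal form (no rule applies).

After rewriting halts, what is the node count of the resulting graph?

Answer: 2

Rewrite trace:
start.  V:5 E:8  edges: 0-r->1 1-r->0 2-q->1 2-r->1 3-q->1 3-r->1 4-q->1 4-r->1
1. fire R1 via {0↦1, 1↦2}  →  V:4 E:6  edges: 0-r->1 1-r->0 3-q->1 3-r->1 4-q->1 4-r->1
2. fire R1 via {0↦1, 1↦3}  →  V:3 E:4  edges: 0-r->1 1-r->0 4-q->1 4-r->1
3. fire R1 via {0↦1, 1↦4}  →  V:2 E:2  edges: 0-r->1 1-r->0
normal form: no rule applies after step 3
NF nodes: {0:A, 1:B}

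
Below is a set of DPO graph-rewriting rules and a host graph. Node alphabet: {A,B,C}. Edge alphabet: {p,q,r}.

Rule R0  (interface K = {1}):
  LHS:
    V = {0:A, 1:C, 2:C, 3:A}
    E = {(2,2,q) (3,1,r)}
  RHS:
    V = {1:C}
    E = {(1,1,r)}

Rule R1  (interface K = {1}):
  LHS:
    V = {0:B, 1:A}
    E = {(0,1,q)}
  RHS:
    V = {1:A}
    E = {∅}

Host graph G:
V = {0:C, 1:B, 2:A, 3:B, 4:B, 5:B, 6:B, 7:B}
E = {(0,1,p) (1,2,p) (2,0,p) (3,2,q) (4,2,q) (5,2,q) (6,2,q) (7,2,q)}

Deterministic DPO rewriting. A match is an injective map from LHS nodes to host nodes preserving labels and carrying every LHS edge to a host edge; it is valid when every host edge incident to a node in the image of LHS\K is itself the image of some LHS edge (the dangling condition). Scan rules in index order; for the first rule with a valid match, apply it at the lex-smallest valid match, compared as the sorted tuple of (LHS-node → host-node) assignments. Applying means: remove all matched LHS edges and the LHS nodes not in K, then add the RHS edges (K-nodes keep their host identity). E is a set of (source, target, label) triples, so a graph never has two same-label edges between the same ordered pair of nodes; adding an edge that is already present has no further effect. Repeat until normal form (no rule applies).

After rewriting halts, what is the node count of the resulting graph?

Answer: 3

Derivation:
initial: |V|=8 |E|=8  E = 0-p->1 1-p->2 2-p->0 3-q->2 4-q->2 5-q->2 6-q->2 7-q->2
step 1: apply R1 at {0↦3, 1↦2}  → |V|=7 |E|=7  E = 0-p->1 1-p->2 2-p->0 4-q->2 5-q->2 6-q->2 7-q->2
step 2: apply R1 at {0↦4, 1↦2}  → |V|=6 |E|=6  E = 0-p->1 1-p->2 2-p->0 5-q->2 6-q->2 7-q->2
step 3: apply R1 at {0↦5, 1↦2}  → |V|=5 |E|=5  E = 0-p->1 1-p->2 2-p->0 6-q->2 7-q->2
step 4: apply R1 at {0↦6, 1↦2}  → |V|=4 |E|=4  E = 0-p->1 1-p->2 2-p->0 7-q->2
step 5: apply R1 at {0↦7, 1↦2}  → |V|=3 |E|=3  E = 0-p->1 1-p->2 2-p->0
normal form: no rule applies after step 5
NF nodes: {0:C, 1:B, 2:A}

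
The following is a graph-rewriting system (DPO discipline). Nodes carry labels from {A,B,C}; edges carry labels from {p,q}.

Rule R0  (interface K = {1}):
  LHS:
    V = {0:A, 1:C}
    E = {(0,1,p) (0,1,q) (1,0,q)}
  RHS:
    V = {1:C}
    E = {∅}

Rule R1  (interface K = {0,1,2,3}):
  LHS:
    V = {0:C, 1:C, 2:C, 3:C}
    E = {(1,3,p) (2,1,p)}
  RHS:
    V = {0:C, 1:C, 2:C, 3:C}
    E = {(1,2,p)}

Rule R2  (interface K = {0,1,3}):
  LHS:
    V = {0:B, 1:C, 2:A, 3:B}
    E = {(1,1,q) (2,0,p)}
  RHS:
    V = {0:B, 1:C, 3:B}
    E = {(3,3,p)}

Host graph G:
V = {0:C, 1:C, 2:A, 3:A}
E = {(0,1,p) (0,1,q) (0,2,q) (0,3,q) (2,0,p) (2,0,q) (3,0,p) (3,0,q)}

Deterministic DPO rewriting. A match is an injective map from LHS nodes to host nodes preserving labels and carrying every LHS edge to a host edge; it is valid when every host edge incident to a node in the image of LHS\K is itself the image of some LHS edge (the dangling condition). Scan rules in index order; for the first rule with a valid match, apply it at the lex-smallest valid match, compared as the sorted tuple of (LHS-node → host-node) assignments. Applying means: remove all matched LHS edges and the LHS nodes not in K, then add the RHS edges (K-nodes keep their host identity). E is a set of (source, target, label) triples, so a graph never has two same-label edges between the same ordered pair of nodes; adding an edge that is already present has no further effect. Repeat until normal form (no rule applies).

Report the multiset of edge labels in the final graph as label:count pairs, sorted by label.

Answer: p:1 q:1

Steps:
start.  V:4 E:8  edges: 0-p->1 0-q->1 0-q->2 0-q->3 2-p->0 2-q->0 3-p->0 3-q->0
1. fire R0 via {0↦2, 1↦0}  →  V:3 E:5  edges: 0-p->1 0-q->1 0-q->3 3-p->0 3-q->0
2. fire R0 via {0↦3, 1↦0}  →  V:2 E:2  edges: 0-p->1 0-q->1
halt: no rule applies after step 2
NF edges: [(0, 1, 'p'), (0, 1, 'q')]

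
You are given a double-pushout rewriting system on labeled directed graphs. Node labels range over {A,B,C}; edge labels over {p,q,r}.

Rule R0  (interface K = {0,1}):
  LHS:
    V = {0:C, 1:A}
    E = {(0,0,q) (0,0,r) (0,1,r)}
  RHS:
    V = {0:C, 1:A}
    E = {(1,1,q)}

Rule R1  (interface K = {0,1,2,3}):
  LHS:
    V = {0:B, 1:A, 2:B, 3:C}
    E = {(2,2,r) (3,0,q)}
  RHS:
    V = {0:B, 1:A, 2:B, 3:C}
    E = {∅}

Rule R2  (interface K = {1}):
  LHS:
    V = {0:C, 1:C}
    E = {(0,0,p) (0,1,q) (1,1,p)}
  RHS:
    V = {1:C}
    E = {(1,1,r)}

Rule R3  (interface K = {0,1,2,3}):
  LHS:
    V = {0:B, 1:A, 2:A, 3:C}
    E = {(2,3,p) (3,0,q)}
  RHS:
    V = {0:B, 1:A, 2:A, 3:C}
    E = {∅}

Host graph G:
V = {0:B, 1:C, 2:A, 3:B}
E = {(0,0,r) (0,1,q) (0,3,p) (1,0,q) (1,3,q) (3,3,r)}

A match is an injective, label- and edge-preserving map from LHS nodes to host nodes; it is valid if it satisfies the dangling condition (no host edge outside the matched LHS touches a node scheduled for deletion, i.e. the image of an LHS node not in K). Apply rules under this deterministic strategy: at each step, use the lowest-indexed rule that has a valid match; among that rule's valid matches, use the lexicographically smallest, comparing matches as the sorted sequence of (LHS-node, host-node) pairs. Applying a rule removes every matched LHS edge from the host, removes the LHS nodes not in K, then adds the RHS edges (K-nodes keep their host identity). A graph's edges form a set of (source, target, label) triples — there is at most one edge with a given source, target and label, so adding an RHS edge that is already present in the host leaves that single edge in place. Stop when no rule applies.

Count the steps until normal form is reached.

Answer: 2

Steps:
initial: |V|=4 |E|=6  E = 0-r->0 0-q->1 0-p->3 1-q->0 1-q->3 3-r->3
step 1: apply R1 at {0↦0, 1↦2, 2↦3, 3↦1}  → |V|=4 |E|=4  E = 0-r->0 0-q->1 0-p->3 1-q->3
step 2: apply R1 at {0↦3, 1↦2, 2↦0, 3↦1}  → |V|=4 |E|=2  E = 0-q->1 0-p->3
normal form: no rule applies after step 2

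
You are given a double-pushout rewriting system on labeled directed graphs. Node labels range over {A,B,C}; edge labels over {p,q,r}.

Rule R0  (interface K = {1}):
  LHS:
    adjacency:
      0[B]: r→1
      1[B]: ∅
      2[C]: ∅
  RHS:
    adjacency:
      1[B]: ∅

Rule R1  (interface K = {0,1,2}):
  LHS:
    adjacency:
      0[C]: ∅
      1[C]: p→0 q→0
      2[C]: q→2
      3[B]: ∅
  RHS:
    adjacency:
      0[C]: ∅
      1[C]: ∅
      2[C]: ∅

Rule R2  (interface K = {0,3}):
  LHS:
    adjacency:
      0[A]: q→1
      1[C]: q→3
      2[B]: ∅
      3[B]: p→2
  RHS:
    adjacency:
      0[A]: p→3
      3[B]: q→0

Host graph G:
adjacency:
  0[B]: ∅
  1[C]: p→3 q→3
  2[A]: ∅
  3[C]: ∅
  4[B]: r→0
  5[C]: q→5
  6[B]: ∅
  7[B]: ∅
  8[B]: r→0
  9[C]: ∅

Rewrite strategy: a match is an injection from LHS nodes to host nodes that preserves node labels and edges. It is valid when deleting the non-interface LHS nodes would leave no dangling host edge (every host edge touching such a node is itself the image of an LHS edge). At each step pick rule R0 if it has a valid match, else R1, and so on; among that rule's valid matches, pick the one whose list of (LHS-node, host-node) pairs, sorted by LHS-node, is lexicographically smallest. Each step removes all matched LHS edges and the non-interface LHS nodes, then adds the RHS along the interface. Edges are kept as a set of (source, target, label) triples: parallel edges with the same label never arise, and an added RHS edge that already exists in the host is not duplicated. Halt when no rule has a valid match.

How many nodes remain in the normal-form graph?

initial: |V|=10 |E|=5  E = 1-p->3 1-q->3 4-r->0 5-q->5 8-r->0
step 1: apply R0 at {0↦4, 1↦0, 2↦9}  → |V|=8 |E|=4  E = 1-p->3 1-q->3 5-q->5 8-r->0
step 2: apply R1 at {0↦3, 1↦1, 2↦5, 3↦6}  → |V|=7 |E|=1  E = 8-r->0
step 3: apply R0 at {0↦8, 1↦0, 2↦1}  → |V|=5 |E|=0  E = ∅
normal form: no rule applies after step 3
NF nodes: {0:B, 2:A, 3:C, 5:C, 7:B}

Answer: 5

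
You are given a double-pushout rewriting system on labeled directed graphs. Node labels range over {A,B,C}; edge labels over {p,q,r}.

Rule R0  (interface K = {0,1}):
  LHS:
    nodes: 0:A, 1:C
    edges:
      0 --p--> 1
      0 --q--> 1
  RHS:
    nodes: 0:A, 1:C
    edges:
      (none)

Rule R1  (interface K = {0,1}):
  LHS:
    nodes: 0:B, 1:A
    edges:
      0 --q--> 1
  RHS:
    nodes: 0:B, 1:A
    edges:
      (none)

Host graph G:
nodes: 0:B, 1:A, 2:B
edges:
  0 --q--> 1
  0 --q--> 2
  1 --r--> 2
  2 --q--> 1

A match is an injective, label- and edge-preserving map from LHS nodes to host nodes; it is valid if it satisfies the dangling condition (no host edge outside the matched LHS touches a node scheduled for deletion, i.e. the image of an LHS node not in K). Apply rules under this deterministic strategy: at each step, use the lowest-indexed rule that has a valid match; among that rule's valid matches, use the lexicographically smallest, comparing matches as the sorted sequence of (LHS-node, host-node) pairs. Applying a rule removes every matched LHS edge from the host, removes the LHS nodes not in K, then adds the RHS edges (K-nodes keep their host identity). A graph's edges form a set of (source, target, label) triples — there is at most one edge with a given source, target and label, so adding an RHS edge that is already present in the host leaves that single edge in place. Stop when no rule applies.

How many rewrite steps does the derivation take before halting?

Answer: 2

Steps:
start.  V:3 E:4  edges: 0-q->1 0-q->2 1-r->2 2-q->1
1. fire R1 via {0↦0, 1↦1}  →  V:3 E:3  edges: 0-q->2 1-r->2 2-q->1
2. fire R1 via {0↦2, 1↦1}  →  V:3 E:2  edges: 0-q->2 1-r->2
final graph: no rule applies after step 2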